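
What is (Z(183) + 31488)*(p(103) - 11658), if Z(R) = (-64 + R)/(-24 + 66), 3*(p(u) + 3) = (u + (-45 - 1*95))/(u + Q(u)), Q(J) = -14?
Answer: -294142396090/801 ≈ -3.6722e+8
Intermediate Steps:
p(u) = -3 + (-140 + u)/(3*(-14 + u)) (p(u) = -3 + ((u + (-45 - 1*95))/(u - 14))/3 = -3 + ((u + (-45 - 95))/(-14 + u))/3 = -3 + ((u - 140)/(-14 + u))/3 = -3 + ((-140 + u)/(-14 + u))/3 = -3 + (-140 + u)/(3*(-14 + u)))
Z(R) = -32/21 + R/42 (Z(R) = (-64 + R)/42 = (-64 + R)*(1/42) = -32/21 + R/42)
(Z(183) + 31488)*(p(103) - 11658) = ((-32/21 + (1/42)*183) + 31488)*(2*(-7 - 4*103)/(3*(-14 + 103)) - 11658) = ((-32/21 + 61/14) + 31488)*((⅔)*(-7 - 412)/89 - 11658) = (17/6 + 31488)*((⅔)*(1/89)*(-419) - 11658) = 188945*(-838/267 - 11658)/6 = (188945/6)*(-3113524/267) = -294142396090/801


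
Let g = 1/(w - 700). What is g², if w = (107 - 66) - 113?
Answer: 1/595984 ≈ 1.6779e-6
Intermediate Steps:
w = -72 (w = 41 - 113 = -72)
g = -1/772 (g = 1/(-72 - 700) = 1/(-772) = -1/772 ≈ -0.0012953)
g² = (-1/772)² = 1/595984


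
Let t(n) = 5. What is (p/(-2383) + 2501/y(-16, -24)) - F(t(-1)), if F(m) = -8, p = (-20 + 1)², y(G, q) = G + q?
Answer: -5211763/95320 ≈ -54.677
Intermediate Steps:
p = 361 (p = (-19)² = 361)
(p/(-2383) + 2501/y(-16, -24)) - F(t(-1)) = (361/(-2383) + 2501/(-16 - 24)) - 1*(-8) = (361*(-1/2383) + 2501/(-40)) + 8 = (-361/2383 + 2501*(-1/40)) + 8 = (-361/2383 - 2501/40) + 8 = -5974323/95320 + 8 = -5211763/95320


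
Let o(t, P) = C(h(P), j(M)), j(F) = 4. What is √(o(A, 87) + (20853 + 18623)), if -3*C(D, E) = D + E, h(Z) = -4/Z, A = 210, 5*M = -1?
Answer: 2*√74695967/87 ≈ 198.68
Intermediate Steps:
M = -⅕ (M = (⅕)*(-1) = -⅕ ≈ -0.20000)
C(D, E) = -D/3 - E/3 (C(D, E) = -(D + E)/3 = -D/3 - E/3)
o(t, P) = -4/3 + 4/(3*P) (o(t, P) = -(-4)/(3*P) - ⅓*4 = 4/(3*P) - 4/3 = -4/3 + 4/(3*P))
√(o(A, 87) + (20853 + 18623)) = √((4/3)*(1 - 1*87)/87 + (20853 + 18623)) = √((4/3)*(1/87)*(1 - 87) + 39476) = √((4/3)*(1/87)*(-86) + 39476) = √(-344/261 + 39476) = √(10302892/261) = 2*√74695967/87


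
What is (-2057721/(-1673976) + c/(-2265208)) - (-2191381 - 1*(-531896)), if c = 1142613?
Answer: 65548023654392735/39498998198 ≈ 1.6595e+6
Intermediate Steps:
(-2057721/(-1673976) + c/(-2265208)) - (-2191381 - 1*(-531896)) = (-2057721/(-1673976) + 1142613/(-2265208)) - (-2191381 - 1*(-531896)) = (-2057721*(-1/1673976) + 1142613*(-1/2265208)) - (-2191381 + 531896) = (685907/557992 - 1142613/2265208) - 1*(-1659485) = 28629784705/39498998198 + 1659485 = 65548023654392735/39498998198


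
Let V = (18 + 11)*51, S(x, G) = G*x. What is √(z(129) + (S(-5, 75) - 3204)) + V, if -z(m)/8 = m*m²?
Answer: 1479 + I*√17177091 ≈ 1479.0 + 4144.5*I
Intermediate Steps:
z(m) = -8*m³ (z(m) = -8*m*m² = -8*m³)
V = 1479 (V = 29*51 = 1479)
√(z(129) + (S(-5, 75) - 3204)) + V = √(-8*129³ + (75*(-5) - 3204)) + 1479 = √(-8*2146689 + (-375 - 3204)) + 1479 = √(-17173512 - 3579) + 1479 = √(-17177091) + 1479 = I*√17177091 + 1479 = 1479 + I*√17177091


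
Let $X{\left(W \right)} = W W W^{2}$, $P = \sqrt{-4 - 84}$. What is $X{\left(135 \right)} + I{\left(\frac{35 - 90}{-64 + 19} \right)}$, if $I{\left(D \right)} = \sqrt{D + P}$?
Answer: $332150625 + \frac{\sqrt{11 + 18 i \sqrt{22}}}{3} \approx 3.3215 \cdot 10^{8} + 2.0295 i$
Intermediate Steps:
$P = 2 i \sqrt{22}$ ($P = \sqrt{-88} = 2 i \sqrt{22} \approx 9.3808 i$)
$I{\left(D \right)} = \sqrt{D + 2 i \sqrt{22}}$
$X{\left(W \right)} = W^{4}$ ($X{\left(W \right)} = W^{2} W^{2} = W^{4}$)
$X{\left(135 \right)} + I{\left(\frac{35 - 90}{-64 + 19} \right)} = 135^{4} + \sqrt{\frac{35 - 90}{-64 + 19} + 2 i \sqrt{22}} = 332150625 + \sqrt{- \frac{55}{-45} + 2 i \sqrt{22}} = 332150625 + \sqrt{\left(-55\right) \left(- \frac{1}{45}\right) + 2 i \sqrt{22}} = 332150625 + \sqrt{\frac{11}{9} + 2 i \sqrt{22}}$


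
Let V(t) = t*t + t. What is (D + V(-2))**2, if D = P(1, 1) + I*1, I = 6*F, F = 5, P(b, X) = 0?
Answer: 1024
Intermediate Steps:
V(t) = t + t**2 (V(t) = t**2 + t = t + t**2)
I = 30 (I = 6*5 = 30)
D = 30 (D = 0 + 30*1 = 0 + 30 = 30)
(D + V(-2))**2 = (30 - 2*(1 - 2))**2 = (30 - 2*(-1))**2 = (30 + 2)**2 = 32**2 = 1024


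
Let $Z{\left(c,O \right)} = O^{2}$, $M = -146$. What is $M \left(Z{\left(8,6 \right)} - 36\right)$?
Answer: $0$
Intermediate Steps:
$M \left(Z{\left(8,6 \right)} - 36\right) = - 146 \left(6^{2} - 36\right) = - 146 \left(36 - 36\right) = \left(-146\right) 0 = 0$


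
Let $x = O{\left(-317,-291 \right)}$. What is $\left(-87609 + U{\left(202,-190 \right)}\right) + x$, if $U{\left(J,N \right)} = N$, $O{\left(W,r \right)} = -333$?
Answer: $-88132$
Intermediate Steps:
$x = -333$
$\left(-87609 + U{\left(202,-190 \right)}\right) + x = \left(-87609 - 190\right) - 333 = -87799 - 333 = -88132$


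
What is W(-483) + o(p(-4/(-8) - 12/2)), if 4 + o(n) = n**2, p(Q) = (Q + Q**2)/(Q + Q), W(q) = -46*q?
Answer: 355505/16 ≈ 22219.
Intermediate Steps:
p(Q) = (Q + Q**2)/(2*Q) (p(Q) = (Q + Q**2)/((2*Q)) = (Q + Q**2)*(1/(2*Q)) = (Q + Q**2)/(2*Q))
o(n) = -4 + n**2
W(-483) + o(p(-4/(-8) - 12/2)) = -46*(-483) + (-4 + (1/2 + (-4/(-8) - 12/2)/2)**2) = 22218 + (-4 + (1/2 + (-4*(-1/8) - 12*1/2)/2)**2) = 22218 + (-4 + (1/2 + (1/2 - 6)/2)**2) = 22218 + (-4 + (1/2 + (1/2)*(-11/2))**2) = 22218 + (-4 + (1/2 - 11/4)**2) = 22218 + (-4 + (-9/4)**2) = 22218 + (-4 + 81/16) = 22218 + 17/16 = 355505/16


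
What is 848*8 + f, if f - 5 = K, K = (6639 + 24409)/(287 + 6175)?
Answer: 21950783/3231 ≈ 6793.8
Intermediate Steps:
K = 15524/3231 (K = 31048/6462 = 31048*(1/6462) = 15524/3231 ≈ 4.8047)
f = 31679/3231 (f = 5 + 15524/3231 = 31679/3231 ≈ 9.8047)
848*8 + f = 848*8 + 31679/3231 = 6784 + 31679/3231 = 21950783/3231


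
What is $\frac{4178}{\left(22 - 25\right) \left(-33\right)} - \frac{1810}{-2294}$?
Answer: $\frac{4881761}{113553} \approx 42.991$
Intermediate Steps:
$\frac{4178}{\left(22 - 25\right) \left(-33\right)} - \frac{1810}{-2294} = \frac{4178}{\left(-3\right) \left(-33\right)} - - \frac{905}{1147} = \frac{4178}{99} + \frac{905}{1147} = \frac{4881761}{113553}$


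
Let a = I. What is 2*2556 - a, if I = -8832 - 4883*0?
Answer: 13944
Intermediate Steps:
I = -8832 (I = -8832 - 1*0 = -8832 + 0 = -8832)
a = -8832
2*2556 - a = 2*2556 - 1*(-8832) = 5112 + 8832 = 13944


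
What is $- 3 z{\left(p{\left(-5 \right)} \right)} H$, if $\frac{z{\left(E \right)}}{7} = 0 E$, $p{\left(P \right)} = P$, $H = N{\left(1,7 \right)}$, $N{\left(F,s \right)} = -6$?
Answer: $0$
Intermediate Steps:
$H = -6$
$z{\left(E \right)} = 0$ ($z{\left(E \right)} = 7 \cdot 0 E = 7 \cdot 0 = 0$)
$- 3 z{\left(p{\left(-5 \right)} \right)} H = \left(-3\right) 0 \left(-6\right) = 0 \left(-6\right) = 0$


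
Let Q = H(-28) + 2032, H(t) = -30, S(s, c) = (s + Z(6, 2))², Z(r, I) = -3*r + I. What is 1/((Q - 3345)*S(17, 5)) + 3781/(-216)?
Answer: -5078099/290088 ≈ -17.505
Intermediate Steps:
Z(r, I) = I - 3*r
S(s, c) = (-16 + s)² (S(s, c) = (s + (2 - 3*6))² = (s + (2 - 18))² = (s - 16)² = (-16 + s)²)
Q = 2002 (Q = -30 + 2032 = 2002)
1/((Q - 3345)*S(17, 5)) + 3781/(-216) = 1/((2002 - 3345)*((-16 + 17)²)) + 3781/(-216) = 1/((-1343)*(1²)) + 3781*(-1/216) = -1/1343/1 - 3781/216 = -1/1343*1 - 3781/216 = -1/1343 - 3781/216 = -5078099/290088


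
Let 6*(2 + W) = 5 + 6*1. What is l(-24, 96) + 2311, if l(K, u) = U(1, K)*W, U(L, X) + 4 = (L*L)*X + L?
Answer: 4631/2 ≈ 2315.5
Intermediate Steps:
U(L, X) = -4 + L + X*L**2 (U(L, X) = -4 + ((L*L)*X + L) = -4 + (L**2*X + L) = -4 + (X*L**2 + L) = -4 + (L + X*L**2) = -4 + L + X*L**2)
W = -1/6 (W = -2 + (5 + 6*1)/6 = -2 + (5 + 6)/6 = -2 + (1/6)*11 = -2 + 11/6 = -1/6 ≈ -0.16667)
l(K, u) = 1/2 - K/6 (l(K, u) = (-4 + 1 + K*1**2)*(-1/6) = (-4 + 1 + K*1)*(-1/6) = (-4 + 1 + K)*(-1/6) = (-3 + K)*(-1/6) = 1/2 - K/6)
l(-24, 96) + 2311 = (1/2 - 1/6*(-24)) + 2311 = (1/2 + 4) + 2311 = 9/2 + 2311 = 4631/2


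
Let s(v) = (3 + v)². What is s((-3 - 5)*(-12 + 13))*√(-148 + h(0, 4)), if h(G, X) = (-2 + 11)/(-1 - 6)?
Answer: 25*I*√7315/7 ≈ 305.46*I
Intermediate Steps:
h(G, X) = -9/7 (h(G, X) = 9/(-7) = 9*(-⅐) = -9/7)
s((-3 - 5)*(-12 + 13))*√(-148 + h(0, 4)) = (3 + (-3 - 5)*(-12 + 13))²*√(-148 - 9/7) = (3 - 8*1)²*√(-1045/7) = (3 - 8)²*(I*√7315/7) = (-5)²*(I*√7315/7) = 25*(I*√7315/7) = 25*I*√7315/7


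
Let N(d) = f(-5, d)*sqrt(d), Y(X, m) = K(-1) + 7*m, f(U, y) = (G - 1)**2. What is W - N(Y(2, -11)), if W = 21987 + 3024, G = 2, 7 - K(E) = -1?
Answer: 25011 - I*sqrt(69) ≈ 25011.0 - 8.3066*I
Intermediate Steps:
K(E) = 8 (K(E) = 7 - 1*(-1) = 7 + 1 = 8)
f(U, y) = 1 (f(U, y) = (2 - 1)**2 = 1**2 = 1)
Y(X, m) = 8 + 7*m
N(d) = sqrt(d) (N(d) = 1*sqrt(d) = sqrt(d))
W = 25011
W - N(Y(2, -11)) = 25011 - sqrt(8 + 7*(-11)) = 25011 - sqrt(8 - 77) = 25011 - sqrt(-69) = 25011 - I*sqrt(69)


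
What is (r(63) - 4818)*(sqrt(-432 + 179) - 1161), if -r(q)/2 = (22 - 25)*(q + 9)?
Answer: 5092146 - 4386*I*sqrt(253) ≈ 5.0921e+6 - 69764.0*I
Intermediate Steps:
r(q) = 54 + 6*q (r(q) = -2*(22 - 25)*(q + 9) = -(-6)*(9 + q) = -2*(-27 - 3*q) = 54 + 6*q)
(r(63) - 4818)*(sqrt(-432 + 179) - 1161) = ((54 + 6*63) - 4818)*(sqrt(-432 + 179) - 1161) = ((54 + 378) - 4818)*(sqrt(-253) - 1161) = (432 - 4818)*(I*sqrt(253) - 1161) = -4386*(-1161 + I*sqrt(253)) = 5092146 - 4386*I*sqrt(253)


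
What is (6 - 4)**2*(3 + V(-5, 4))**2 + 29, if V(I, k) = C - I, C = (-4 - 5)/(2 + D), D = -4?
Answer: 654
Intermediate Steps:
C = 9/2 (C = (-4 - 5)/(2 - 4) = -9/(-2) = -9*(-1/2) = 9/2 ≈ 4.5000)
V(I, k) = 9/2 - I
(6 - 4)**2*(3 + V(-5, 4))**2 + 29 = (6 - 4)**2*(3 + (9/2 - 1*(-5)))**2 + 29 = 2**2*(3 + (9/2 + 5))**2 + 29 = 4*(3 + 19/2)**2 + 29 = 4*(25/2)**2 + 29 = 4*(625/4) + 29 = 625 + 29 = 654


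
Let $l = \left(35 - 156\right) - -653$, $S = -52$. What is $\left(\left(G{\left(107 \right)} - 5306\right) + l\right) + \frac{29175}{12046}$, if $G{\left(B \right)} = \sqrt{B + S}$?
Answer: $- \frac{57478429}{12046} + \sqrt{55} \approx -4764.2$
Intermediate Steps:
$G{\left(B \right)} = \sqrt{-52 + B}$ ($G{\left(B \right)} = \sqrt{B - 52} = \sqrt{-52 + B}$)
$l = 532$ ($l = \left(35 - 156\right) + 653 = -121 + 653 = 532$)
$\left(\left(G{\left(107 \right)} - 5306\right) + l\right) + \frac{29175}{12046} = \left(\left(\sqrt{-52 + 107} - 5306\right) + 532\right) + \frac{29175}{12046} = \left(\left(\sqrt{55} - 5306\right) + 532\right) + 29175 \cdot \frac{1}{12046} = \left(\left(-5306 + \sqrt{55}\right) + 532\right) + \frac{29175}{12046} = \left(-4774 + \sqrt{55}\right) + \frac{29175}{12046} = - \frac{57478429}{12046} + \sqrt{55}$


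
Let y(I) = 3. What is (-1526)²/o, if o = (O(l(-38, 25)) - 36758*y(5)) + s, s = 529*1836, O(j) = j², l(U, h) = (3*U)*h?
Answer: 1164338/4491735 ≈ 0.25922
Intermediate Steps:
l(U, h) = 3*U*h
s = 971244
o = 8983470 (o = ((3*(-38)*25)² - 36758*3) + 971244 = ((-2850)² - 110274) + 971244 = (8122500 - 110274) + 971244 = 8012226 + 971244 = 8983470)
(-1526)²/o = (-1526)²/8983470 = 2328676*(1/8983470) = 1164338/4491735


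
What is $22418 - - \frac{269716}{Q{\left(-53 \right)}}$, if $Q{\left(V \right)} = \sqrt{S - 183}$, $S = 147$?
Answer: $22418 - \frac{134858 i}{3} \approx 22418.0 - 44953.0 i$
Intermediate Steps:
$Q{\left(V \right)} = 6 i$ ($Q{\left(V \right)} = \sqrt{147 - 183} = \sqrt{-36} = 6 i$)
$22418 - - \frac{269716}{Q{\left(-53 \right)}} = 22418 - - \frac{269716}{6 i} = 22418 - - 269716 \left(- \frac{i}{6}\right) = 22418 - \frac{134858 i}{3}$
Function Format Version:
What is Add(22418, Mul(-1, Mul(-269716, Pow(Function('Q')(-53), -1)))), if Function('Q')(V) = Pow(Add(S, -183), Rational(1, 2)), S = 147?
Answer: Add(22418, Mul(Rational(-134858, 3), I)) ≈ Add(22418., Mul(-44953., I))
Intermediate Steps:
Function('Q')(V) = Mul(6, I) (Function('Q')(V) = Pow(Add(147, -183), Rational(1, 2)) = Pow(-36, Rational(1, 2)) = Mul(6, I))
Add(22418, Mul(-1, Mul(-269716, Pow(Function('Q')(-53), -1)))) = Add(22418, Mul(-1, Mul(-269716, Pow(Mul(6, I), -1)))) = Add(22418, Mul(-1, Mul(-269716, Mul(Rational(-1, 6), I)))) = Add(22418, Mul(-1, Mul(Rational(134858, 3), I))) = Add(22418, Mul(Rational(-134858, 3), I))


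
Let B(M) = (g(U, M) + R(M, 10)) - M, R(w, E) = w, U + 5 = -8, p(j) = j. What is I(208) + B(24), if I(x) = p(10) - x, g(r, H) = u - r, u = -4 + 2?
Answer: -187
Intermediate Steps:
U = -13 (U = -5 - 8 = -13)
u = -2
g(r, H) = -2 - r
I(x) = 10 - x
B(M) = 11 (B(M) = ((-2 - 1*(-13)) + M) - M = ((-2 + 13) + M) - M = (11 + M) - M = 11)
I(208) + B(24) = (10 - 1*208) + 11 = (10 - 208) + 11 = -198 + 11 = -187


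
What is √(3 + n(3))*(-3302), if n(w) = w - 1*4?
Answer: -3302*√2 ≈ -4669.7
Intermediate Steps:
n(w) = -4 + w (n(w) = w - 4 = -4 + w)
√(3 + n(3))*(-3302) = √(3 + (-4 + 3))*(-3302) = √(3 - 1)*(-3302) = √2*(-3302) = -3302*√2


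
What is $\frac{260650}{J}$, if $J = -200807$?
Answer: $- \frac{260650}{200807} \approx -1.298$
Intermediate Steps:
$\frac{260650}{J} = \frac{260650}{-200807} = 260650 \left(- \frac{1}{200807}\right) = - \frac{260650}{200807}$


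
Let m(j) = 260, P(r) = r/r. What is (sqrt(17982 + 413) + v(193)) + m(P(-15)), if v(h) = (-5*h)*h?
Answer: -185985 + sqrt(18395) ≈ -1.8585e+5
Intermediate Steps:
P(r) = 1
v(h) = -5*h**2
(sqrt(17982 + 413) + v(193)) + m(P(-15)) = (sqrt(17982 + 413) - 5*193**2) + 260 = (sqrt(18395) - 5*37249) + 260 = (sqrt(18395) - 186245) + 260 = (-186245 + sqrt(18395)) + 260 = -185985 + sqrt(18395)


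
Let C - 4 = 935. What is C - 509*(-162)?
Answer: 83397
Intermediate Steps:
C = 939 (C = 4 + 935 = 939)
C - 509*(-162) = 939 - 509*(-162) = 939 + 82458 = 83397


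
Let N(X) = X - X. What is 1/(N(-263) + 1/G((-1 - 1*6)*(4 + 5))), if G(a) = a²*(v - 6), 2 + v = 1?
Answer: -27783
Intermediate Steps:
v = -1 (v = -2 + 1 = -1)
G(a) = -7*a² (G(a) = a²*(-1 - 6) = a²*(-7) = -7*a²)
N(X) = 0
1/(N(-263) + 1/G((-1 - 1*6)*(4 + 5))) = 1/(0 + 1/(-7*(-1 - 1*6)²*(4 + 5)²)) = 1/(0 + 1/(-7*81*(-1 - 6)²)) = 1/(0 + 1/(-7*(-7*9)²)) = 1/(0 + 1/(-7*(-63)²)) = 1/(0 + 1/(-7*3969)) = 1/(0 + 1/(-27783)) = 1/(0 - 1/27783) = 1/(-1/27783) = -27783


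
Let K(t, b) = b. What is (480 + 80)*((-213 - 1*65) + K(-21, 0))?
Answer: -155680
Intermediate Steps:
(480 + 80)*((-213 - 1*65) + K(-21, 0)) = (480 + 80)*((-213 - 1*65) + 0) = 560*((-213 - 65) + 0) = 560*(-278 + 0) = 560*(-278) = -155680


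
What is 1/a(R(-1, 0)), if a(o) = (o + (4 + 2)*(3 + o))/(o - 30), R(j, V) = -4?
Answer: 17/5 ≈ 3.4000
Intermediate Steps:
a(o) = (18 + 7*o)/(-30 + o) (a(o) = (o + 6*(3 + o))/(-30 + o) = (o + (18 + 6*o))/(-30 + o) = (18 + 7*o)/(-30 + o))
1/a(R(-1, 0)) = 1/((18 + 7*(-4))/(-30 - 4)) = 1/((18 - 28)/(-34)) = 1/(-1/34*(-10)) = 1/(5/17) = 17/5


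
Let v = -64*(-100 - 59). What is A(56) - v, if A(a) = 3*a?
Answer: -10008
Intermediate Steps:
v = 10176 (v = -64*(-159) = 10176)
A(56) - v = 3*56 - 1*10176 = 168 - 10176 = -10008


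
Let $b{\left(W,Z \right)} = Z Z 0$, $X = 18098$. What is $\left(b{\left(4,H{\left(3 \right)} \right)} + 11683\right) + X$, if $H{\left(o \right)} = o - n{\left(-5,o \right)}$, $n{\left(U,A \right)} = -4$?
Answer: $29781$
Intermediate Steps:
$H{\left(o \right)} = 4 + o$ ($H{\left(o \right)} = o - -4 = o + 4 = 4 + o$)
$b{\left(W,Z \right)} = 0$ ($b{\left(W,Z \right)} = Z^{2} \cdot 0 = 0$)
$\left(b{\left(4,H{\left(3 \right)} \right)} + 11683\right) + X = \left(0 + 11683\right) + 18098 = 11683 + 18098 = 29781$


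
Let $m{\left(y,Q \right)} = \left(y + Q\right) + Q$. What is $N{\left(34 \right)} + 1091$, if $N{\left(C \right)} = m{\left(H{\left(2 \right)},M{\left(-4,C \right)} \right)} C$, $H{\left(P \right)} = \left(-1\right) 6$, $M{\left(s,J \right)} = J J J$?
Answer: $2673559$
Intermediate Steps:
$M{\left(s,J \right)} = J^{3}$ ($M{\left(s,J \right)} = J^{2} J = J^{3}$)
$H{\left(P \right)} = -6$
$m{\left(y,Q \right)} = y + 2 Q$ ($m{\left(y,Q \right)} = \left(Q + y\right) + Q = y + 2 Q$)
$N{\left(C \right)} = C \left(-6 + 2 C^{3}\right)$ ($N{\left(C \right)} = \left(-6 + 2 C^{3}\right) C = C \left(-6 + 2 C^{3}\right)$)
$N{\left(34 \right)} + 1091 = 2 \cdot 34 \left(-3 + 34^{3}\right) + 1091 = 2 \cdot 34 \left(-3 + 39304\right) + 1091 = 2 \cdot 34 \cdot 39301 + 1091 = 2672468 + 1091 = 2673559$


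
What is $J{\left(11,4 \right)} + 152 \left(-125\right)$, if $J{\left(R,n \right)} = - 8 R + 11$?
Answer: $-19077$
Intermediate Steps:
$J{\left(R,n \right)} = 11 - 8 R$
$J{\left(11,4 \right)} + 152 \left(-125\right) = \left(11 - 88\right) + 152 \left(-125\right) = \left(11 - 88\right) - 19000 = -77 - 19000 = -19077$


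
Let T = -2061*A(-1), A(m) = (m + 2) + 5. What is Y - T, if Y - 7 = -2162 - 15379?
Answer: -5168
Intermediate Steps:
Y = -17534 (Y = 7 + (-2162 - 15379) = 7 - 17541 = -17534)
A(m) = 7 + m (A(m) = (2 + m) + 5 = 7 + m)
T = -12366 (T = -2061*(7 - 1) = -2061*6 = -12366)
Y - T = -17534 - 1*(-12366) = -17534 + 12366 = -5168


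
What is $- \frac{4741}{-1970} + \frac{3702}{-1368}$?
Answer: $- \frac{67271}{224580} \approx -0.29954$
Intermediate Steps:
$- \frac{4741}{-1970} + \frac{3702}{-1368} = \left(-4741\right) \left(- \frac{1}{1970}\right) + 3702 \left(- \frac{1}{1368}\right) = \frac{4741}{1970} - \frac{617}{228} = - \frac{67271}{224580}$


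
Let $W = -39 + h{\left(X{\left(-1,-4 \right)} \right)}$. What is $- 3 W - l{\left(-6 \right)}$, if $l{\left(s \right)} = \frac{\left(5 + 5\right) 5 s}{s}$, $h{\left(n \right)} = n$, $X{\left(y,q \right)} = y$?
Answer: $70$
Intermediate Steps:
$W = -40$ ($W = -39 - 1 = -40$)
$l{\left(s \right)} = 50$ ($l{\left(s \right)} = \frac{10 \cdot 5 s}{s} = \frac{50 s}{s} = 50$)
$- 3 W - l{\left(-6 \right)} = \left(-3\right) \left(-40\right) - 50 = 120 - 50 = 70$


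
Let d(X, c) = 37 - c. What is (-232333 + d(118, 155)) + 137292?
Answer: -95159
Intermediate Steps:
(-232333 + d(118, 155)) + 137292 = (-232333 + (37 - 1*155)) + 137292 = (-232333 + (37 - 155)) + 137292 = (-232333 - 118) + 137292 = -232451 + 137292 = -95159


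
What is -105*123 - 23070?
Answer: -35985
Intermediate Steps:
-105*123 - 23070 = -12915 - 23070 = -35985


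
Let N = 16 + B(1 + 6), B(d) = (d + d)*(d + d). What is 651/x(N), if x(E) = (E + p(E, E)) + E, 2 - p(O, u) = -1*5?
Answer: 651/431 ≈ 1.5104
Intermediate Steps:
p(O, u) = 7 (p(O, u) = 2 - (-1)*5 = 2 - 1*(-5) = 2 + 5 = 7)
B(d) = 4*d**2 (B(d) = (2*d)*(2*d) = 4*d**2)
N = 212 (N = 16 + 4*(1 + 6)**2 = 16 + 4*7**2 = 16 + 4*49 = 16 + 196 = 212)
x(E) = 7 + 2*E (x(E) = (E + 7) + E = (7 + E) + E = 7 + 2*E)
651/x(N) = 651/(7 + 2*212) = 651/(7 + 424) = 651/431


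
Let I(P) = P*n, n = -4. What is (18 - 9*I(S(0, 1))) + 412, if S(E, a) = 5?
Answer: 610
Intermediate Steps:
I(P) = -4*P (I(P) = P*(-4) = -4*P)
(18 - 9*I(S(0, 1))) + 412 = (18 - (-36)*5) + 412 = (18 - 9*(-20)) + 412 = (18 + 180) + 412 = 198 + 412 = 610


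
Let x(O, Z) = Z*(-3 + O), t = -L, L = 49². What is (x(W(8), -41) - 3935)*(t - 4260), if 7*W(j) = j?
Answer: 179926932/7 ≈ 2.5704e+7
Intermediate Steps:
W(j) = j/7
L = 2401
t = -2401 (t = -1*2401 = -2401)
(x(W(8), -41) - 3935)*(t - 4260) = (-41*(-3 + (⅐)*8) - 3935)*(-2401 - 4260) = (-41*(-3 + 8/7) - 3935)*(-6661) = (-41*(-13/7) - 3935)*(-6661) = (533/7 - 3935)*(-6661) = -27012/7*(-6661) = 179926932/7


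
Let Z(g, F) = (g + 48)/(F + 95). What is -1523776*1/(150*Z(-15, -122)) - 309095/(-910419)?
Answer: 2080996934341/250365225 ≈ 8311.8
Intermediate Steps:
Z(g, F) = (48 + g)/(95 + F)
-1523776*1/(150*Z(-15, -122)) - 309095/(-910419) = -1523776*(95 - 122)/(150*(48 - 15)) - 309095/(-910419) = -1523776/(150*(33/(-27))) - 309095*(-1/910419) = -1523776/(150*(-1/27*33)) + 309095/910419 = -1523776/(150*(-11/9)) + 309095/910419 = -1523776/(-550/3) + 309095/910419 = -1523776*(-3/550) + 309095/910419 = 2285664/275 + 309095/910419 = 2080996934341/250365225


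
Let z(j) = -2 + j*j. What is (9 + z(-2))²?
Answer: 121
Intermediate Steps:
z(j) = -2 + j²
(9 + z(-2))² = (9 + (-2 + (-2)²))² = (9 + (-2 + 4))² = (9 + 2)² = 11² = 121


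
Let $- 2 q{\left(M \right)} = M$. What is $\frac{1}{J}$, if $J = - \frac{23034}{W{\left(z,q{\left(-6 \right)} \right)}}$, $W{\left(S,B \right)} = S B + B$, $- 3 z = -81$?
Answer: $- \frac{14}{3839} \approx -0.0036468$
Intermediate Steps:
$z = 27$ ($z = \left(- \frac{1}{3}\right) \left(-81\right) = 27$)
$q{\left(M \right)} = - \frac{M}{2}$
$W{\left(S,B \right)} = B + B S$ ($W{\left(S,B \right)} = B S + B = B + B S$)
$J = - \frac{3839}{14}$ ($J = - \frac{23034}{\left(- \frac{1}{2}\right) \left(-6\right) \left(1 + 27\right)} = - \frac{23034}{3 \cdot 28} = - \frac{23034}{84} = \left(-23034\right) \frac{1}{84} = - \frac{3839}{14} \approx -274.21$)
$\frac{1}{J} = \frac{1}{- \frac{3839}{14}} = - \frac{14}{3839}$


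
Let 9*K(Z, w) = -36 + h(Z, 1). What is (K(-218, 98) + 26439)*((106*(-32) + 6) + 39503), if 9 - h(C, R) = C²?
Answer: 764075200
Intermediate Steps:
h(C, R) = 9 - C²
K(Z, w) = -3 - Z²/9 (K(Z, w) = (-36 + (9 - Z²))/9 = (-27 - Z²)/9 = -3 - Z²/9)
(K(-218, 98) + 26439)*((106*(-32) + 6) + 39503) = ((-3 - ⅑*(-218)²) + 26439)*((106*(-32) + 6) + 39503) = ((-3 - ⅑*47524) + 26439)*((-3392 + 6) + 39503) = ((-3 - 47524/9) + 26439)*(-3386 + 39503) = (-47551/9 + 26439)*36117 = (190400/9)*36117 = 764075200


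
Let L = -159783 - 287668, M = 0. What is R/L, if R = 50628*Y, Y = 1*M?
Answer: 0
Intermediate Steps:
Y = 0 (Y = 1*0 = 0)
R = 0 (R = 50628*0 = 0)
L = -447451
R/L = 0/(-447451) = 0*(-1/447451) = 0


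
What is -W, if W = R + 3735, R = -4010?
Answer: 275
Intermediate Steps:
W = -275 (W = -4010 + 3735 = -275)
-W = -1*(-275) = 275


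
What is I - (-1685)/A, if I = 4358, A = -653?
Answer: 2844089/653 ≈ 4355.4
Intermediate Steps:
I - (-1685)/A = 4358 - (-1685)/(-653) = 4358 - (-1685)*(-1)/653 = 4358 - 1*1685/653 = 4358 - 1685/653 = 2844089/653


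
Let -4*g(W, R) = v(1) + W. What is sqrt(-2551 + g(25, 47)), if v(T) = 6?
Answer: I*sqrt(10235)/2 ≈ 50.584*I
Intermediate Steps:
g(W, R) = -3/2 - W/4 (g(W, R) = -(6 + W)/4 = -3/2 - W/4)
sqrt(-2551 + g(25, 47)) = sqrt(-2551 + (-3/2 - 1/4*25)) = sqrt(-2551 + (-3/2 - 25/4)) = sqrt(-2551 - 31/4) = sqrt(-10235/4) = I*sqrt(10235)/2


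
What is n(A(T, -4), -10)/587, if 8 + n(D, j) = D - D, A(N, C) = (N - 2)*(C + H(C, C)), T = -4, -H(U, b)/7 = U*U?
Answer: -8/587 ≈ -0.013629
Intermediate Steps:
H(U, b) = -7*U**2 (H(U, b) = -7*U*U = -7*U**2)
A(N, C) = (-2 + N)*(C - 7*C**2) (A(N, C) = (N - 2)*(C - 7*C**2) = (-2 + N)*(C - 7*C**2))
n(D, j) = -8 (n(D, j) = -8 + (D - D) = -8 + 0 = -8)
n(A(T, -4), -10)/587 = -8/587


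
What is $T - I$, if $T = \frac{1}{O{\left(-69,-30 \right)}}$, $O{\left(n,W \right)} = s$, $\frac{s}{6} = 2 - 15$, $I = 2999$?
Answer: $- \frac{233923}{78} \approx -2999.0$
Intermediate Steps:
$s = -78$ ($s = 6 \left(2 - 15\right) = 6 \left(-13\right) = -78$)
$O{\left(n,W \right)} = -78$
$T = - \frac{1}{78}$ ($T = \frac{1}{-78} = - \frac{1}{78} \approx -0.012821$)
$T - I = - \frac{1}{78} - 2999 = - \frac{233923}{78}$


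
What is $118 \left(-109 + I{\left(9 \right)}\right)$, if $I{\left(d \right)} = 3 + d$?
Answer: $-11446$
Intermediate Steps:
$118 \left(-109 + I{\left(9 \right)}\right) = 118 \left(-109 + \left(3 + 9\right)\right) = 118 \left(-109 + 12\right) = 118 \left(-97\right) = -11446$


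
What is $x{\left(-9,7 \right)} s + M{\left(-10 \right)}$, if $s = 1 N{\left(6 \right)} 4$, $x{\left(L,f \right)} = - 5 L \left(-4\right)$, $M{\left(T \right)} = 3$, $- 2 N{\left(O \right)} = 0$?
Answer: $3$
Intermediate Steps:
$N{\left(O \right)} = 0$ ($N{\left(O \right)} = \left(- \frac{1}{2}\right) 0 = 0$)
$x{\left(L,f \right)} = 20 L$
$s = 0$ ($s = 1 \cdot 0 \cdot 4 = 0 \cdot 4 = 0$)
$x{\left(-9,7 \right)} s + M{\left(-10 \right)} = 20 \left(-9\right) 0 + 3 = \left(-180\right) 0 + 3 = 0 + 3 = 3$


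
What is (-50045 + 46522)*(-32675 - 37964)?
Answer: 248861197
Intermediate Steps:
(-50045 + 46522)*(-32675 - 37964) = -3523*(-70639) = 248861197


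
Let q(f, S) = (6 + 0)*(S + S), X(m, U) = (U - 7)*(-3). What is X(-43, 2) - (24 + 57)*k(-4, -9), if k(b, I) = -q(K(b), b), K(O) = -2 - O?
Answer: -3873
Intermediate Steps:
X(m, U) = 21 - 3*U (X(m, U) = (-7 + U)*(-3) = 21 - 3*U)
q(f, S) = 12*S (q(f, S) = 6*(2*S) = 12*S)
k(b, I) = -12*b
X(-43, 2) - (24 + 57)*k(-4, -9) = (21 - 3*2) - (24 + 57)*(-12*(-4)) = (21 - 6) - 81*48 = 15 - 1*3888 = 15 - 3888 = -3873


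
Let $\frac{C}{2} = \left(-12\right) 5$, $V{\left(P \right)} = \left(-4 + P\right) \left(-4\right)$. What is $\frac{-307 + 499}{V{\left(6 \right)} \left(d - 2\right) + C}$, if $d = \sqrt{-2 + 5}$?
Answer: $- \frac{156}{83} + \frac{12 \sqrt{3}}{83} \approx -1.6291$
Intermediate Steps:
$V{\left(P \right)} = 16 - 4 P$
$d = \sqrt{3} \approx 1.732$
$C = -120$ ($C = 2 \left(\left(-12\right) 5\right) = 2 \left(-60\right) = -120$)
$\frac{-307 + 499}{V{\left(6 \right)} \left(d - 2\right) + C} = \frac{-307 + 499}{\left(16 - 24\right) \left(\sqrt{3} - 2\right) - 120} = \frac{192}{\left(16 - 24\right) \left(-2 + \sqrt{3}\right) - 120} = \frac{192}{- 8 \left(-2 + \sqrt{3}\right) - 120} = \frac{192}{\left(16 - 8 \sqrt{3}\right) - 120} = \frac{192}{-104 - 8 \sqrt{3}}$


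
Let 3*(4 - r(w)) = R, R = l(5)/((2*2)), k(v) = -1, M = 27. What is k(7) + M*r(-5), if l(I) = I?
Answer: 383/4 ≈ 95.750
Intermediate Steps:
R = 5/4 (R = 5/((2*2)) = 5/4 ≈ 1.2500)
r(w) = 43/12 (r(w) = 4 - ⅓*5/4 = 4 - 5/12 = 43/12)
k(7) + M*r(-5) = -1 + 27*(43/12) = -1 + 387/4 = 383/4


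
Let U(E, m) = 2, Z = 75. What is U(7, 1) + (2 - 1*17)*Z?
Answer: -1123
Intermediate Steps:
U(7, 1) + (2 - 1*17)*Z = 2 + (2 - 1*17)*75 = 2 + (2 - 17)*75 = 2 - 15*75 = 2 - 1125 = -1123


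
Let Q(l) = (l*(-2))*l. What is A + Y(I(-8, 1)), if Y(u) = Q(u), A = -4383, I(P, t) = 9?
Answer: -4545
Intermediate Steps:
Q(l) = -2*l**2 (Q(l) = (-2*l)*l = -2*l**2)
Y(u) = -2*u**2
A + Y(I(-8, 1)) = -4383 - 2*9**2 = -4383 - 2*81 = -4383 - 162 = -4545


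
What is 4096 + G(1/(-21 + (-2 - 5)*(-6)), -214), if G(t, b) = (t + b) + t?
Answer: 81524/21 ≈ 3882.1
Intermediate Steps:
G(t, b) = b + 2*t (G(t, b) = (b + t) + t = b + 2*t)
4096 + G(1/(-21 + (-2 - 5)*(-6)), -214) = 4096 + (-214 + 2/(-21 + (-2 - 5)*(-6))) = 4096 + (-214 + 2/(-21 - 7*(-6))) = 4096 + (-214 + 2/(-21 + 42)) = 4096 + (-214 + 2/21) = 4096 - 4492/21 = 81524/21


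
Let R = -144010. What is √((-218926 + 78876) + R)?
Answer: 2*I*√71015 ≈ 532.97*I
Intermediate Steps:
√((-218926 + 78876) + R) = √((-218926 + 78876) - 144010) = √(-140050 - 144010) = √(-284060) = 2*I*√71015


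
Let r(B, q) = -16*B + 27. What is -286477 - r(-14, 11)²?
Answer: -349478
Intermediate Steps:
r(B, q) = 27 - 16*B
-286477 - r(-14, 11)² = -286477 - (27 - 16*(-14))² = -286477 - (27 + 224)² = -286477 - 1*251² = -286477 - 1*63001 = -286477 - 63001 = -349478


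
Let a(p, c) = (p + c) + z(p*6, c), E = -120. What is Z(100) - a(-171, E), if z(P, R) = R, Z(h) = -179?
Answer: 232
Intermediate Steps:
a(p, c) = p + 2*c (a(p, c) = (p + c) + c = (c + p) + c = p + 2*c)
Z(100) - a(-171, E) = -179 - (-171 + 2*(-120)) = -179 - (-171 - 240) = -179 - 1*(-411) = -179 + 411 = 232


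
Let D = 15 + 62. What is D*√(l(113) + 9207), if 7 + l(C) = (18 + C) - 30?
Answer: 77*√9301 ≈ 7426.0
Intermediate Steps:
D = 77
l(C) = -19 + C (l(C) = -7 + ((18 + C) - 30) = -7 + (-12 + C) = -19 + C)
D*√(l(113) + 9207) = 77*√((-19 + 113) + 9207) = 77*√(94 + 9207) = 77*√9301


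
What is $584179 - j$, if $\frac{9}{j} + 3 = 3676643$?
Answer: $\frac{2147815878551}{3676640} \approx 5.8418 \cdot 10^{5}$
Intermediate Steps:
$j = \frac{9}{3676640}$ ($j = \frac{9}{-3 + 3676643} = \frac{9}{3676640} \approx 2.4479 \cdot 10^{-6}$)
$584179 - j = 584179 - \frac{9}{3676640} = \frac{2147815878551}{3676640}$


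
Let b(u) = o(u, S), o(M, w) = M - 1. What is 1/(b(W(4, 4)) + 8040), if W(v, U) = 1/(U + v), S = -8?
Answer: 8/64313 ≈ 0.00012439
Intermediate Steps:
o(M, w) = -1 + M
b(u) = -1 + u
1/(b(W(4, 4)) + 8040) = 1/((-1 + 1/(4 + 4)) + 8040) = 1/((-1 + 1/8) + 8040) = 1/((-1 + ⅛) + 8040) = 1/(-7/8 + 8040) = 1/(64313/8) = 8/64313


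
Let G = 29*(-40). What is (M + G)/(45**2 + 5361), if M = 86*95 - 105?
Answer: 6905/7386 ≈ 0.93488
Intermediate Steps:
M = 8065 (M = 8170 - 105 = 8065)
G = -1160
(M + G)/(45**2 + 5361) = (8065 - 1160)/(45**2 + 5361) = 6905/(2025 + 5361) = 6905/7386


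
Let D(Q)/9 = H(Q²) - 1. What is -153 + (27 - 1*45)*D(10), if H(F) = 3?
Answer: -477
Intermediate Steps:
D(Q) = 18 (D(Q) = 9*(3 - 1) = 9*2 = 18)
-153 + (27 - 1*45)*D(10) = -153 + (27 - 1*45)*18 = -153 + (27 - 45)*18 = -153 - 18*18 = -153 - 324 = -477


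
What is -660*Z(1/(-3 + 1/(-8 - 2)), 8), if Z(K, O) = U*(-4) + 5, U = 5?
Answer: 9900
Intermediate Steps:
Z(K, O) = -15 (Z(K, O) = 5*(-4) + 5 = -20 + 5 = -15)
-660*Z(1/(-3 + 1/(-8 - 2)), 8) = -660*(-15) = 9900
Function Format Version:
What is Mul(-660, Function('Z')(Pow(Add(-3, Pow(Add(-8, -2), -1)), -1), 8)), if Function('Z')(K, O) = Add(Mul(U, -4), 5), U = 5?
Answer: 9900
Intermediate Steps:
Function('Z')(K, O) = -15 (Function('Z')(K, O) = Add(Mul(5, -4), 5) = Add(-20, 5) = -15)
Mul(-660, Function('Z')(Pow(Add(-3, Pow(Add(-8, -2), -1)), -1), 8)) = Mul(-660, -15) = 9900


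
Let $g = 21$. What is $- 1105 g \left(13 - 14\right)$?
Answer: $23205$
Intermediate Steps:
$- 1105 g \left(13 - 14\right) = - 1105 \cdot 21 \left(13 - 14\right) = - 1105 \cdot 21 \left(-1\right) = \left(-1105\right) \left(-21\right) = 23205$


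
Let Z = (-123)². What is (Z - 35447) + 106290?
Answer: 85972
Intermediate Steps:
Z = 15129
(Z - 35447) + 106290 = (15129 - 35447) + 106290 = -20318 + 106290 = 85972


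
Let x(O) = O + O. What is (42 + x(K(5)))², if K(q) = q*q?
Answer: 8464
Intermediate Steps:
K(q) = q²
x(O) = 2*O
(42 + x(K(5)))² = (42 + 2*5²)² = (42 + 2*25)² = (42 + 50)² = 92² = 8464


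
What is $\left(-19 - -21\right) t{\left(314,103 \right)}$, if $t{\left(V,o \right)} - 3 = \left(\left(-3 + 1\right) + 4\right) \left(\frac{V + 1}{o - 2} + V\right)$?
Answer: $\frac{128722}{101} \approx 1274.5$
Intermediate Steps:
$t{\left(V,o \right)} = 3 + 2 V + \frac{2 \left(1 + V\right)}{-2 + o}$ ($t{\left(V,o \right)} = 3 + \left(\left(-3 + 1\right) + 4\right) \left(\frac{V + 1}{o - 2} + V\right) = 3 + \left(-2 + 4\right) \left(\frac{1 + V}{-2 + o} + V\right) = 3 + 2 \left(\frac{1 + V}{-2 + o} + V\right) = 3 + 2 \left(V + \frac{1 + V}{-2 + o}\right) = 3 + \left(2 V + \frac{2 \left(1 + V\right)}{-2 + o}\right) = 3 + 2 V + \frac{2 \left(1 + V\right)}{-2 + o}$)
$\left(-19 - -21\right) t{\left(314,103 \right)} = \left(-19 - -21\right) \frac{-4 - 628 + 3 \cdot 103 + 2 \cdot 314 \cdot 103}{-2 + 103} = \left(-19 + 21\right) \frac{-4 - 628 + 309 + 64684}{101} = 2 \cdot \frac{1}{101} \cdot 64361 = 2 \cdot \frac{64361}{101} = \frac{128722}{101}$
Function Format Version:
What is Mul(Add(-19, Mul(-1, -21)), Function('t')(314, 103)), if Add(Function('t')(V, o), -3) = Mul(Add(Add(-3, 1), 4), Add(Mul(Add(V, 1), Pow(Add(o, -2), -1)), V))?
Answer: Rational(128722, 101) ≈ 1274.5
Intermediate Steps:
Function('t')(V, o) = Add(3, Mul(2, V), Mul(2, Pow(Add(-2, o), -1), Add(1, V))) (Function('t')(V, o) = Add(3, Mul(Add(Add(-3, 1), 4), Add(Mul(Add(V, 1), Pow(Add(o, -2), -1)), V))) = Add(3, Mul(Add(-2, 4), Add(Mul(Add(1, V), Pow(Add(-2, o), -1)), V))) = Add(3, Mul(2, Add(Mul(Pow(Add(-2, o), -1), Add(1, V)), V))) = Add(3, Mul(2, Add(V, Mul(Pow(Add(-2, o), -1), Add(1, V))))) = Add(3, Add(Mul(2, V), Mul(2, Pow(Add(-2, o), -1), Add(1, V)))) = Add(3, Mul(2, V), Mul(2, Pow(Add(-2, o), -1), Add(1, V))))
Mul(Add(-19, Mul(-1, -21)), Function('t')(314, 103)) = Mul(Add(-19, Mul(-1, -21)), Mul(Pow(Add(-2, 103), -1), Add(-4, Mul(-2, 314), Mul(3, 103), Mul(2, 314, 103)))) = Mul(Add(-19, 21), Mul(Pow(101, -1), Add(-4, -628, 309, 64684))) = Mul(2, Mul(Rational(1, 101), 64361)) = Mul(2, Rational(64361, 101)) = Rational(128722, 101)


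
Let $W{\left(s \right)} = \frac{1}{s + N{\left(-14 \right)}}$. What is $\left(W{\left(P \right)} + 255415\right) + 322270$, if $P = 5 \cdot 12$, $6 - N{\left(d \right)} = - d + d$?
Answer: $\frac{38127211}{66} \approx 5.7769 \cdot 10^{5}$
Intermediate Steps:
$N{\left(d \right)} = 6$ ($N{\left(d \right)} = 6 - \left(- d + d\right) = 6 - 0 = 6 + 0 = 6$)
$P = 60$
$W{\left(s \right)} = \frac{1}{6 + s}$ ($W{\left(s \right)} = \frac{1}{s + 6} = \frac{1}{6 + s}$)
$\left(W{\left(P \right)} + 255415\right) + 322270 = \left(\frac{1}{6 + 60} + 255415\right) + 322270 = \left(\frac{1}{66} + 255415\right) + 322270 = \frac{16857391}{66} + 322270 = \frac{38127211}{66}$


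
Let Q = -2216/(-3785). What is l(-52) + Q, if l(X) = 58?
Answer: 221746/3785 ≈ 58.585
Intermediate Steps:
Q = 2216/3785 (Q = -2216*(-1/3785) = 2216/3785 ≈ 0.58547)
l(-52) + Q = 58 + 2216/3785 = 221746/3785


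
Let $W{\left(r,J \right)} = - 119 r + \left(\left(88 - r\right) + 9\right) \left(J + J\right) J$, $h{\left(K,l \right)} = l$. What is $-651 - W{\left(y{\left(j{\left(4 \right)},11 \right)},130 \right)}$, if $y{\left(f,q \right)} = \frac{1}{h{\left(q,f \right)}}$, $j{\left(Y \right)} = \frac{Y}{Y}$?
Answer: $-3245332$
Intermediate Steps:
$j{\left(Y \right)} = 1$
$y{\left(f,q \right)} = \frac{1}{f}$
$W{\left(r,J \right)} = - 119 r + 2 J^{2} \left(97 - r\right)$ ($W{\left(r,J \right)} = - 119 r + \left(97 - r\right) 2 J J = - 119 r + 2 J \left(97 - r\right) J = - 119 r + 2 J^{2} \left(97 - r\right)$)
$-651 - W{\left(y{\left(j{\left(4 \right)},11 \right)},130 \right)} = -651 - \left(- \frac{119}{1} + 194 \cdot 130^{2} - \frac{2 \cdot 130^{2}}{1}\right) = -651 - \left(\left(-119\right) 1 + 194 \cdot 16900 - 2 \cdot 16900\right) = -651 - \left(-119 + 3278600 - 33800\right) = -651 - 3244681 = -3245332$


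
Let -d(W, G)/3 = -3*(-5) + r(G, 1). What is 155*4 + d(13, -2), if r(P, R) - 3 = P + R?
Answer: 569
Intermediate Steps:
r(P, R) = 3 + P + R (r(P, R) = 3 + (P + R) = 3 + P + R)
d(W, G) = -57 - 3*G (d(W, G) = -3*(-3*(-5) + (3 + G + 1)) = -3*(15 + (4 + G)) = -3*(19 + G) = -57 - 3*G)
155*4 + d(13, -2) = 155*4 + (-57 - 3*(-2)) = 620 + (-57 + 6) = 620 - 51 = 569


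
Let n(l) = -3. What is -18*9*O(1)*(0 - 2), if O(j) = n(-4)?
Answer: -972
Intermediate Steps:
O(j) = -3
-18*9*O(1)*(0 - 2) = -18*9*(-3)*(0 - 2) = -(-486)*(-2) = -18*54 = -972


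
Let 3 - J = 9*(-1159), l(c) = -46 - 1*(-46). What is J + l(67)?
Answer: 10434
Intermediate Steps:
l(c) = 0 (l(c) = -46 + 46 = 0)
J = 10434 (J = 3 - 9*(-1159) = 3 - 1*(-10431) = 3 + 10431 = 10434)
J + l(67) = 10434 + 0 = 10434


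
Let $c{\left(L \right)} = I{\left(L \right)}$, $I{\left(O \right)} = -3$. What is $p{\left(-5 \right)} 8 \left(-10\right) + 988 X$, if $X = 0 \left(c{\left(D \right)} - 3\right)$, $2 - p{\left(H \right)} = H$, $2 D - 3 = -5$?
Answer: $-560$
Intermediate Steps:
$D = -1$ ($D = \frac{3}{2} + \frac{1}{2} \left(-5\right) = \frac{3}{2} - \frac{5}{2} = -1$)
$p{\left(H \right)} = 2 - H$
$c{\left(L \right)} = -3$
$X = 0$ ($X = 0 \left(-3 - 3\right) = 0 \left(-6\right) = 0$)
$p{\left(-5 \right)} 8 \left(-10\right) + 988 X = \left(2 - -5\right) 8 \left(-10\right) + 988 \cdot 0 = \left(2 + 5\right) 8 \left(-10\right) + 0 = 7 \cdot 8 \left(-10\right) + 0 = 56 \left(-10\right) + 0 = -560 + 0 = -560$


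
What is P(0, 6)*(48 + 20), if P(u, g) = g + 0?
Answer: 408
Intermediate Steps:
P(u, g) = g
P(0, 6)*(48 + 20) = 6*(48 + 20) = 6*68 = 408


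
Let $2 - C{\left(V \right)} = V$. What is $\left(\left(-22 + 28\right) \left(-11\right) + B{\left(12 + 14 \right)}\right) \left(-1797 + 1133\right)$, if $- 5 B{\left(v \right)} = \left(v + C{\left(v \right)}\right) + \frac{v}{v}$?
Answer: $\frac{221112}{5} \approx 44222.0$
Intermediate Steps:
$C{\left(V \right)} = 2 - V$
$B{\left(v \right)} = - \frac{3}{5}$ ($B{\left(v \right)} = - \frac{\left(v - \left(-2 + v\right)\right) + \frac{v}{v}}{5} = - \frac{2 + 1}{5} = \left(- \frac{1}{5}\right) 3 = - \frac{3}{5}$)
$\left(\left(-22 + 28\right) \left(-11\right) + B{\left(12 + 14 \right)}\right) \left(-1797 + 1133\right) = \left(\left(-22 + 28\right) \left(-11\right) - \frac{3}{5}\right) \left(-1797 + 1133\right) = \left(6 \left(-11\right) - \frac{3}{5}\right) \left(-664\right) = \left(-66 - \frac{3}{5}\right) \left(-664\right) = \left(- \frac{333}{5}\right) \left(-664\right) = \frac{221112}{5}$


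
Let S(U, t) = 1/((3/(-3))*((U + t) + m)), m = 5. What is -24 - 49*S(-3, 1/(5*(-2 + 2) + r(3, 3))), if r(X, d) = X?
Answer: -3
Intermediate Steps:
S(U, t) = 1/(-5 - U - t) (S(U, t) = 1/((3/(-3))*((U + t) + 5)) = 1/((3*(-⅓))*(5 + U + t)) = 1/(-(5 + U + t)) = 1/(-5 - U - t))
-24 - 49*S(-3, 1/(5*(-2 + 2) + r(3, 3))) = -24 - (-49)/(5 - 3 + 1/(5*(-2 + 2) + 3)) = -24 - (-49)/(5 - 3 + 1/(5*0 + 3)) = -24 - (-49)/(5 - 3 + 1/(0 + 3)) = -24 - (-49)/(5 - 3 + 1/3) = -24 - (-49)/(5 - 3 + ⅓) = -24 - (-49)/7/3 = -24 - (-49)*3/7 = -24 - 49*(-3/7) = -24 + 21 = -3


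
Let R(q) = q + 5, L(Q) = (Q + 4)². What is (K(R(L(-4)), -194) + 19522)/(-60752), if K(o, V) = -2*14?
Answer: -9747/30376 ≈ -0.32088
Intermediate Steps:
L(Q) = (4 + Q)²
R(q) = 5 + q
K(o, V) = -28
(K(R(L(-4)), -194) + 19522)/(-60752) = (-28 + 19522)/(-60752) = 19494*(-1/60752) = -9747/30376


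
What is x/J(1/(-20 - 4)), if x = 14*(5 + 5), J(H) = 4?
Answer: 35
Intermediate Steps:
x = 140 (x = 14*10 = 140)
x/J(1/(-20 - 4)) = 140/4 = 140*(¼) = 35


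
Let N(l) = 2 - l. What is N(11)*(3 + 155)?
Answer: -1422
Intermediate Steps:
N(11)*(3 + 155) = (2 - 1*11)*(3 + 155) = (2 - 11)*158 = -9*158 = -1422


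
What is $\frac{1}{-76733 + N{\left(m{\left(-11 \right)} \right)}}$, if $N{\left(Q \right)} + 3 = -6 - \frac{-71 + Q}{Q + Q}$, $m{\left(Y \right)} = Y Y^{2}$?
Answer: $- \frac{1331}{102144303} \approx -1.3031 \cdot 10^{-5}$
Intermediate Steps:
$m{\left(Y \right)} = Y^{3}$
$N{\left(Q \right)} = -9 - \frac{-71 + Q}{2 Q}$ ($N{\left(Q \right)} = -3 - \left(6 + \frac{-71 + Q}{Q + Q}\right) = -3 - \left(6 + \frac{-71 + Q}{2 Q}\right) = -9 - \frac{-71 + Q}{2 Q}$)
$\frac{1}{-76733 + N{\left(m{\left(-11 \right)} \right)}} = \frac{1}{-76733 + \frac{71 - 19 \left(-11\right)^{3}}{2 \left(-11\right)^{3}}} = \frac{1}{-76733 + \frac{71 - -25289}{2 \left(-1331\right)}} = \frac{1}{-76733 + \frac{1}{2} \left(- \frac{1}{1331}\right) \left(71 + 25289\right)} = \frac{1}{-76733 + \frac{1}{2} \left(- \frac{1}{1331}\right) 25360} = \frac{1}{-76733 - \frac{12680}{1331}} = \frac{1}{- \frac{102144303}{1331}} = - \frac{1331}{102144303}$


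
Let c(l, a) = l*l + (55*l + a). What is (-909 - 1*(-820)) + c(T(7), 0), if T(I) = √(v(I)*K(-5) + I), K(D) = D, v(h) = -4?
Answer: -62 + 165*√3 ≈ 223.79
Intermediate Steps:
T(I) = √(20 + I) (T(I) = √(-4*(-5) + I) = √(20 + I))
c(l, a) = a + l² + 55*l (c(l, a) = l² + (a + 55*l) = a + l² + 55*l)
(-909 - 1*(-820)) + c(T(7), 0) = (-909 - 1*(-820)) + (0 + (√(20 + 7))² + 55*√(20 + 7)) = (-909 + 820) + (0 + (√27)² + 55*√27) = -89 + (0 + (3*√3)² + 55*(3*√3)) = -89 + (0 + 27 + 165*√3) = -89 + (27 + 165*√3) = -62 + 165*√3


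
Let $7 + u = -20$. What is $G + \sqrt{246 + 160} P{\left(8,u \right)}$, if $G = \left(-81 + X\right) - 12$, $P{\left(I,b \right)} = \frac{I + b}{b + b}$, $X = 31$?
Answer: $-62 + \frac{19 \sqrt{406}}{54} \approx -54.91$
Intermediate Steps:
$u = -27$ ($u = -7 - 20 = -27$)
$P{\left(I,b \right)} = \frac{I + b}{2 b}$
$G = -62$ ($G = \left(-81 + 31\right) - 12 = -50 - 12 = -62$)
$G + \sqrt{246 + 160} P{\left(8,u \right)} = -62 + \sqrt{246 + 160} \frac{8 - 27}{2 \left(-27\right)} = -62 + \sqrt{406} \cdot \frac{1}{2} \left(- \frac{1}{27}\right) \left(-19\right) = -62 + \sqrt{406} \cdot \frac{19}{54} = -62 + \frac{19 \sqrt{406}}{54}$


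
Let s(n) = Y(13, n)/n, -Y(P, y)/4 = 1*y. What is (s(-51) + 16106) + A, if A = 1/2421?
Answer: 38982943/2421 ≈ 16102.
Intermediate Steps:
A = 1/2421 ≈ 0.00041305
Y(P, y) = -4*y
s(n) = -4 (s(n) = (-4*n)/n = -4)
(s(-51) + 16106) + A = (-4 + 16106) + 1/2421 = 16102 + 1/2421 = 38982943/2421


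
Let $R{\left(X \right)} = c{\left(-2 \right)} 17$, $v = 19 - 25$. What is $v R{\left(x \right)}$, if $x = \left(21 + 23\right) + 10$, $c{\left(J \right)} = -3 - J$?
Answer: $102$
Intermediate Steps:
$v = -6$ ($v = 19 - 25 = -6$)
$x = 54$ ($x = 44 + 10 = 54$)
$R{\left(X \right)} = -17$ ($R{\left(X \right)} = \left(-3 - -2\right) 17 = \left(-3 + 2\right) 17 = \left(-1\right) 17 = -17$)
$v R{\left(x \right)} = \left(-6\right) \left(-17\right) = 102$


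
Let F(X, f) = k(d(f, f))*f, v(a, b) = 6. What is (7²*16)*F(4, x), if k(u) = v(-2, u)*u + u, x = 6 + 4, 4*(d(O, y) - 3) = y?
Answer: 301840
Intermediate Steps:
d(O, y) = 3 + y/4
x = 10
k(u) = 7*u (k(u) = 6*u + u = 7*u)
F(X, f) = f*(21 + 7*f/4) (F(X, f) = (7*(3 + f/4))*f = (21 + 7*f/4)*f = f*(21 + 7*f/4))
(7²*16)*F(4, x) = (7²*16)*((7/4)*10*(12 + 10)) = (49*16)*((7/4)*10*22) = 784*385 = 301840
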